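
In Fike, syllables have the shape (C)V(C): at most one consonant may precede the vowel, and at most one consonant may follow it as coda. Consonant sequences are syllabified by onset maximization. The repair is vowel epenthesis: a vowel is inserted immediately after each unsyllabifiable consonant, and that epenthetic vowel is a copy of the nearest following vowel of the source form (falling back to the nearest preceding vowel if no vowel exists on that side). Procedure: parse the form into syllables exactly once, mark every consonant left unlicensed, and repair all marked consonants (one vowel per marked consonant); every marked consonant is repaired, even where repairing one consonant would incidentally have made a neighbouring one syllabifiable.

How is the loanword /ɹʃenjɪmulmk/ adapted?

The consonants /ɹ/, /m/, /k/ cannot be parsed into a legal (C)V(C) syllable (at most one coda consonant is licensed; onsets are limited to one consonant).
Inserting the epenthetic vowel yields /ɹ/ → /ɹe/, /m/ → /mu/, /k/ → /ku/.

ɹeʃenjɪmulmuku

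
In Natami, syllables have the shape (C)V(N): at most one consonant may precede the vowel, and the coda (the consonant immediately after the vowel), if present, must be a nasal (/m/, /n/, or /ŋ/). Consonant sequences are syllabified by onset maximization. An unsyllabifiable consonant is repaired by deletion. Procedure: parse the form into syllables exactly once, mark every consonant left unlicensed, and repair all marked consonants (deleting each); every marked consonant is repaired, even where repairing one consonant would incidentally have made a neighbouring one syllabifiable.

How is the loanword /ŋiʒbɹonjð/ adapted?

ŋiɹon

Under (C)V(N), the unsyllabifiable consonants are /ʒ/, /b/, /j/, /ð/ (only a nasal (/m/, /n/, or /ŋ/) is licensed in coda position; onsets are limited to one consonant).
Deletion applies to /ʒ/, /b/, /j/, /ð/.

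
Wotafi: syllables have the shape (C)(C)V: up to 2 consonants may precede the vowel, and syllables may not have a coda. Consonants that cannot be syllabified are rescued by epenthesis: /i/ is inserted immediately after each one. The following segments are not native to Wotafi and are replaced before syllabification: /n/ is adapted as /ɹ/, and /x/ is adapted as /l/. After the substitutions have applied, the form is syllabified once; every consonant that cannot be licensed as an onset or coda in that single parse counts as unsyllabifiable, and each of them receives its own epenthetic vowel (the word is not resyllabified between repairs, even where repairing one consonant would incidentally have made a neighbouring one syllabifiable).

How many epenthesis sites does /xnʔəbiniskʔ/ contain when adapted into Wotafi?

After substitution the input is /lɹʔəbiɹiskʔ/.
The unsyllabifiable consonants are /l/, /s/, /k/, /ʔ/; each receives one epenthetic vowel.

4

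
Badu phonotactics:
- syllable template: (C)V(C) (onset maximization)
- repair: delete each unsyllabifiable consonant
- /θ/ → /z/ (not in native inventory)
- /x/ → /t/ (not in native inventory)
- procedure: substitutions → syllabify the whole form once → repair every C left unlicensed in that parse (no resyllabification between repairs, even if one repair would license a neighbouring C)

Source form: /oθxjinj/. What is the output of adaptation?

Substitution: /θ/ → /z/, /x/ → /t/, giving /oztjinj/.
Syllabifying with onset maximization leaves /t/, /j/ stranded (at most one coda consonant is licensed; onsets are limited to one consonant).
Each unlicensed consonant is deleted: /t/, /j/.

ozjin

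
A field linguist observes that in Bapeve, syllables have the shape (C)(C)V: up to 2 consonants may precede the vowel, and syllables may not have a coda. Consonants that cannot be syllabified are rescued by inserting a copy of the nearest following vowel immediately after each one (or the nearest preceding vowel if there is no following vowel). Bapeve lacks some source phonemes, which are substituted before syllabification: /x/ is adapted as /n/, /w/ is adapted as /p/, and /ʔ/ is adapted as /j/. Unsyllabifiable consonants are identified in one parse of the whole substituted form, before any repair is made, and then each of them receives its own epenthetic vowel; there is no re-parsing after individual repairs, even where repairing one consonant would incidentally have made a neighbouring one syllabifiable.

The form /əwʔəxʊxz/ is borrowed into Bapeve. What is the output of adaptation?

əpjənʊnʊzʊ

Substitution: /w/ → /p/, /ʔ/ → /j/, /x/ → /n/, giving /əpjənʊnz/.
Under (C)(C)V, the unsyllabifiable consonants are /n/, /z/ (no codas are permitted; onsets may contain at most 2 consonants).
Epenthesis after each stranded consonant: /n/ → /nʊ/, /z/ → /zʊ/.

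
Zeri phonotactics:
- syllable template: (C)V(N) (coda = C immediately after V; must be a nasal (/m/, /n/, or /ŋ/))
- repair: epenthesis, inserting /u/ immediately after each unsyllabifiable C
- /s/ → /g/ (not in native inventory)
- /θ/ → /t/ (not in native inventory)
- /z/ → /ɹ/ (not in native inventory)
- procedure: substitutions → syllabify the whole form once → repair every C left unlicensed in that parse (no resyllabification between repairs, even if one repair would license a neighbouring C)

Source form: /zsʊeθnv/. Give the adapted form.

ɹugʊetunuvu

Substitution: /z/ → /ɹ/, /s/ → /g/, /θ/ → /t/, giving /ɹgʊetnv/.
Under (C)V(N), the unsyllabifiable consonants are /ɹ/, /t/, /n/, /v/ (only a nasal (/m/, /n/, or /ŋ/) is licensed in coda position; onsets are limited to one consonant).
Each unlicensed consonant becomes the onset of a new syllable: /ɹ/ → /ɹu/, /t/ → /tu/, /n/ → /nu/, /v/ → /vu/.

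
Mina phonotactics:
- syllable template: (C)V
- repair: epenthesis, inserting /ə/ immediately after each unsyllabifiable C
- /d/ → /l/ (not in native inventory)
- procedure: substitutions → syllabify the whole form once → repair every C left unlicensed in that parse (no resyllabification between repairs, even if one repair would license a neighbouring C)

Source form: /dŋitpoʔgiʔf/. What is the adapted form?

ləŋitəpoʔəgiʔəfə

Substitution: /d/ → /l/, giving /lŋitpoʔgiʔf/.
Under (C)V, the unsyllabifiable consonants are /l/, /t/, /ʔ/, /ʔ/, /f/ (no codas are permitted; onsets are limited to one consonant).
Inserting the epenthetic vowel yields /l/ → /lə/, /t/ → /tə/, /ʔ/ → /ʔə/, /ʔ/ → /ʔə/, /f/ → /fə/.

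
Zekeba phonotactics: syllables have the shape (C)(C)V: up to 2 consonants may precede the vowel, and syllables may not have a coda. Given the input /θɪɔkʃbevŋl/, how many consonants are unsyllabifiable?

4

Under (C)(C)V, the unsyllabifiable consonants are /k/, /v/, /ŋ/, /l/ (no codas are permitted; onsets may contain at most 2 consonants).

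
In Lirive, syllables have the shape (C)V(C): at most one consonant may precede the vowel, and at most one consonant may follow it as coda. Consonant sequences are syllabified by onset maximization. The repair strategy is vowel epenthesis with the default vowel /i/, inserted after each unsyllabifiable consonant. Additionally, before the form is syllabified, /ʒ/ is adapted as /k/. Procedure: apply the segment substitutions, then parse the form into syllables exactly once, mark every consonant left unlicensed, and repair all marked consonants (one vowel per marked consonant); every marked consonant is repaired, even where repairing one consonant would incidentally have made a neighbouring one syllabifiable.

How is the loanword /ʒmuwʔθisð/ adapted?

kimuwʔiθisði

Substitution: /ʒ/ → /k/, giving /kmuwʔθisð/.
The consonants /k/, /ʔ/, /ð/ cannot be parsed into a legal (C)V(C) syllable (at most one coda consonant is licensed; onsets are limited to one consonant).
Each unlicensed consonant becomes the onset of a new syllable: /k/ → /ki/, /ʔ/ → /ʔi/, /ð/ → /ði/.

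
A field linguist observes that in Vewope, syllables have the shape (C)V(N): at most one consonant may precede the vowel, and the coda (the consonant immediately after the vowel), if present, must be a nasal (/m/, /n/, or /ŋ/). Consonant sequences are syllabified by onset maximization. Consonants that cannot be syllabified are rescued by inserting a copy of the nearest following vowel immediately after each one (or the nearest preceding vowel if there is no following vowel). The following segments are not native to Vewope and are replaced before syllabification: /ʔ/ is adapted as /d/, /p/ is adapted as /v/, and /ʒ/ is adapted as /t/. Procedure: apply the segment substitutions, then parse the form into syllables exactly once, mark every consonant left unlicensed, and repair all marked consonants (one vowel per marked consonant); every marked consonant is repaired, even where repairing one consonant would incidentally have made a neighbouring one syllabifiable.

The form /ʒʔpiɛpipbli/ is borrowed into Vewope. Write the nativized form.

tidiviɛvivibili

Substitution: /ʒ/ → /t/, /ʔ/ → /d/, /p/ → /v/, giving /tdviɛvivbli/.
The consonants /t/, /d/, /v/, /b/ cannot be parsed into a legal (C)V(N) syllable (only a nasal (/m/, /n/, or /ŋ/) is licensed in coda position; onsets are limited to one consonant).
Inserting the epenthetic vowel yields /t/ → /ti/, /d/ → /di/, /v/ → /vi/, /b/ → /bi/.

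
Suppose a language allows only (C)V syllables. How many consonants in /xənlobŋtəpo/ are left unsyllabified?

The consonants /n/, /b/, /ŋ/ cannot be parsed into a legal (C)V syllable (no codas are permitted; onsets are limited to one consonant).

3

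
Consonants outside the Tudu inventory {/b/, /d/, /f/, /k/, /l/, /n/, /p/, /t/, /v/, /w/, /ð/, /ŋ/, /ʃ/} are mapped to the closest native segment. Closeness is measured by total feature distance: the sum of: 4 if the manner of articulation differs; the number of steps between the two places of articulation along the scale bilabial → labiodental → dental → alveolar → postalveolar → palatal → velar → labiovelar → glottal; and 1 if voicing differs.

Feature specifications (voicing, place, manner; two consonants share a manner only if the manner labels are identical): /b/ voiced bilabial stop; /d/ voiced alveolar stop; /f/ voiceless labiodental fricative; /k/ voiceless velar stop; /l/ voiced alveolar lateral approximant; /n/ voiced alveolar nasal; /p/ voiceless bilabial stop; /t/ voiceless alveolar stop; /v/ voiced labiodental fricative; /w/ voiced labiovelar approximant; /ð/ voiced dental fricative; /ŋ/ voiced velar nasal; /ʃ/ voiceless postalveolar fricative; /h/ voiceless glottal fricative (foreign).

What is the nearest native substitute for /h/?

ʃ

/ʃ/ is closest: same manner (fricative), place distance 4 (glottal→postalveolar), same voicing; total 4. Next closest is /k/ at distance 6.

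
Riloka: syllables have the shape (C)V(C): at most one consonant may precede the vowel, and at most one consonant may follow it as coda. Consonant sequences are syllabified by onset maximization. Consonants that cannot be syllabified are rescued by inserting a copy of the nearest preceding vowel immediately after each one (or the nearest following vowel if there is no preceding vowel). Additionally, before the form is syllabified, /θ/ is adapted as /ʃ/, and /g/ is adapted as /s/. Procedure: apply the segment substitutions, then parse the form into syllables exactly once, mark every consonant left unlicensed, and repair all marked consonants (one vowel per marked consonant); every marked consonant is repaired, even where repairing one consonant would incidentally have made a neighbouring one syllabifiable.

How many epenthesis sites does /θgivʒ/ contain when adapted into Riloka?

After substitution the input is /ʃsivʒ/.
The unsyllabifiable consonants are /ʃ/, /ʒ/; each receives one epenthetic vowel.

2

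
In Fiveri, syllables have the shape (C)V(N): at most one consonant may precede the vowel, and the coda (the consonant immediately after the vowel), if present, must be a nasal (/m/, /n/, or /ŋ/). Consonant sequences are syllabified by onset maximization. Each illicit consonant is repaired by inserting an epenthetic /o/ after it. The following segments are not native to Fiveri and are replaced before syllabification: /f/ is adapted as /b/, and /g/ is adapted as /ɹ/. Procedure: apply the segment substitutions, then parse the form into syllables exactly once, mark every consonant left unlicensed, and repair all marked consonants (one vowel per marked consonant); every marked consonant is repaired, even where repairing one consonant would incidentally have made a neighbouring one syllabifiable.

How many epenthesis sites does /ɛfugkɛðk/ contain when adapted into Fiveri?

After substitution the input is /ɛbuɹkɛðk/.
The unsyllabifiable consonants are /ɹ/, /ð/, /k/; each receives one epenthetic vowel.

3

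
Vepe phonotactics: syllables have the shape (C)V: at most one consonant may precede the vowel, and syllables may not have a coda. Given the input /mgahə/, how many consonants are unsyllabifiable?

1

Under (C)V, the unsyllabifiable consonants are /m/ (no codas are permitted; onsets are limited to one consonant).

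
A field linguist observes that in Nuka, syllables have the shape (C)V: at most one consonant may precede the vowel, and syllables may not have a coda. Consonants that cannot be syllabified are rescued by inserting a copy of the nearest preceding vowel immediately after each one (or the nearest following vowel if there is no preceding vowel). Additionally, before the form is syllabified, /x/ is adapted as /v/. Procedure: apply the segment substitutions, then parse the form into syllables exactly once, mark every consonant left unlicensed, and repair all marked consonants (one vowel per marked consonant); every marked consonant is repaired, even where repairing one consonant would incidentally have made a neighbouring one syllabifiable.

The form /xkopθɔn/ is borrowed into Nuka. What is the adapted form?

Substitution: /x/ → /v/, giving /vkopθɔn/.
Syllabifying with onset maximization leaves /v/, /p/, /n/ stranded (no codas are permitted; onsets are limited to one consonant).
Epenthesis after each stranded consonant: /v/ → /vo/, /p/ → /po/, /n/ → /nɔ/.

vokopoθɔnɔ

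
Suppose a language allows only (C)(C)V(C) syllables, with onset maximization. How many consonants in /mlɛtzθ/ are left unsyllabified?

Under (C)(C)V(C), the unsyllabifiable consonants are /z/, /θ/ (at most one coda consonant is licensed; onsets may contain at most 2 consonants).

2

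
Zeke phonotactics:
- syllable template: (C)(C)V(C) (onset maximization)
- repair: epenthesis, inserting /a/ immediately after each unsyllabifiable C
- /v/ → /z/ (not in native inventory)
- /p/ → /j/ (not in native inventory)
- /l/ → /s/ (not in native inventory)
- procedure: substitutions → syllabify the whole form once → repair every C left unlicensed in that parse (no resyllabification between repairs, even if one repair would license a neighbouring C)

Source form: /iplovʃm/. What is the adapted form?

Substitution: /p/ → /j/, /l/ → /s/, /v/ → /z/, giving /ijsozʃm/.
Under (C)(C)V(C), the unsyllabifiable consonants are /ʃ/, /m/ (at most one coda consonant is licensed; onsets may contain at most 2 consonants).
Inserting the epenthetic vowel yields /ʃ/ → /ʃa/, /m/ → /ma/.

ijsozʃama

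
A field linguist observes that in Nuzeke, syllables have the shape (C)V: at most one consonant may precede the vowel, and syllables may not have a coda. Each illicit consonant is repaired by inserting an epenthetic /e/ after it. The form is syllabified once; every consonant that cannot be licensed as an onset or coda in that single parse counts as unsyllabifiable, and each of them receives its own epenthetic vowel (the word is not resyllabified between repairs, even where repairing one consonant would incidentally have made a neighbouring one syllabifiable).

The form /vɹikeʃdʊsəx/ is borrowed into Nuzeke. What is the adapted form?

veɹikeʃedʊsəxe

Under (C)V, the unsyllabifiable consonants are /v/, /ʃ/, /x/ (no codas are permitted; onsets are limited to one consonant).
Inserting the epenthetic vowel yields /v/ → /ve/, /ʃ/ → /ʃe/, /x/ → /xe/.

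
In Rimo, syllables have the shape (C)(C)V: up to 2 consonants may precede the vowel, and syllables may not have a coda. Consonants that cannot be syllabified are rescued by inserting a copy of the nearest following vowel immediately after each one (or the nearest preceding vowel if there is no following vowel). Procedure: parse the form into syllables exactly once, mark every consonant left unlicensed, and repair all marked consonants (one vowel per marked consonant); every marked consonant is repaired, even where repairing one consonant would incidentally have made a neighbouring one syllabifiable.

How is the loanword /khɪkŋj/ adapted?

khɪkɪŋɪjɪ

Under (C)(C)V, the unsyllabifiable consonants are /k/, /ŋ/, /j/ (no codas are permitted; onsets may contain at most 2 consonants).
Each unlicensed consonant becomes the onset of a new syllable: /k/ → /kɪ/, /ŋ/ → /ŋɪ/, /j/ → /jɪ/.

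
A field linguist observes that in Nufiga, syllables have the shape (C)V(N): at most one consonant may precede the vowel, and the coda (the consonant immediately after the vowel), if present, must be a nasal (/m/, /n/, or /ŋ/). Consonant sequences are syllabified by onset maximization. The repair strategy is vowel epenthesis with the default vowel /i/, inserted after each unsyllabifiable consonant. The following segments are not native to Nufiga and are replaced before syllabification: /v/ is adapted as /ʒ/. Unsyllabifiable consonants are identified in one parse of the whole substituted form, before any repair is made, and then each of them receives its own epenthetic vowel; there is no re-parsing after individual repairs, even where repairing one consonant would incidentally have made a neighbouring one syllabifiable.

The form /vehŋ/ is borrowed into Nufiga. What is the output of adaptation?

Substitution: /v/ → /ʒ/, giving /ʒehŋ/.
The consonants /h/, /ŋ/ cannot be parsed into a legal (C)V(N) syllable (only a nasal (/m/, /n/, or /ŋ/) is licensed in coda position; onsets are limited to one consonant).
Each unlicensed consonant becomes the onset of a new syllable: /h/ → /hi/, /ŋ/ → /ŋi/.

ʒehiŋi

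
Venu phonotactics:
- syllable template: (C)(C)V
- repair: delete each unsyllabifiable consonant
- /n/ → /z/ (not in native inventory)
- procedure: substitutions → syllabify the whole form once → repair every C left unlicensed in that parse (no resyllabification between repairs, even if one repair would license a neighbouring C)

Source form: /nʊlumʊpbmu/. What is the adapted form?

Substitution: /n/ → /z/, giving /zʊlumʊpbmu/.
Under (C)(C)V, the unsyllabifiable consonants are /p/ (no codas are permitted; onsets may contain at most 2 consonants).
Each unlicensed consonant is deleted: /p/.

zʊlumʊbmu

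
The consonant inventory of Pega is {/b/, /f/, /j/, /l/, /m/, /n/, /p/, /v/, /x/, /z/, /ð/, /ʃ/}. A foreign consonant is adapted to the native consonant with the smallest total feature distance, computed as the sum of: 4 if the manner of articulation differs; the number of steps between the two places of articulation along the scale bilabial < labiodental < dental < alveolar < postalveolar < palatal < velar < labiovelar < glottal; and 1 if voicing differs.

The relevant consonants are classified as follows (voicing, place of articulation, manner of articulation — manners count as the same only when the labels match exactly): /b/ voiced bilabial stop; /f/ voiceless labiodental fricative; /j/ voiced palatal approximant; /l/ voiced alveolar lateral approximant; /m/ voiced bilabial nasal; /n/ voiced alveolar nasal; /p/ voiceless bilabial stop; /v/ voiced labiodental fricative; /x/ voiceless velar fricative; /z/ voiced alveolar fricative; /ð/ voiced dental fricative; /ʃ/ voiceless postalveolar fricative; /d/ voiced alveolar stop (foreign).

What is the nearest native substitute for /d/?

b

/b/ is closest: same manner (stop), place distance 3 (alveolar→bilabial), same voicing; total 3. Next closest is /l/ at distance 4.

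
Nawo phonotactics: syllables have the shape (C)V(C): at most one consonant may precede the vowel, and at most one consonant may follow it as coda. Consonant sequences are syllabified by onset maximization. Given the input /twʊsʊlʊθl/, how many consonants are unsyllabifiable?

2

Under (C)V(C), the unsyllabifiable consonants are /t/, /l/ (at most one coda consonant is licensed; onsets are limited to one consonant).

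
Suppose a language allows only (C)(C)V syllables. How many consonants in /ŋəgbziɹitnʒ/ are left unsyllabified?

The consonants /g/, /t/, /n/, /ʒ/ cannot be parsed into a legal (C)(C)V syllable (no codas are permitted; onsets may contain at most 2 consonants).

4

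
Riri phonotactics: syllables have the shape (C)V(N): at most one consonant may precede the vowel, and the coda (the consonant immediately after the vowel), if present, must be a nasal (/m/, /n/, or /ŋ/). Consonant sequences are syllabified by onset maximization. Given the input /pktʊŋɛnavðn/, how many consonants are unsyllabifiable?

Under (C)V(N), the unsyllabifiable consonants are /p/, /k/, /v/, /ð/, /n/ (only a nasal (/m/, /n/, or /ŋ/) is licensed in coda position; onsets are limited to one consonant).

5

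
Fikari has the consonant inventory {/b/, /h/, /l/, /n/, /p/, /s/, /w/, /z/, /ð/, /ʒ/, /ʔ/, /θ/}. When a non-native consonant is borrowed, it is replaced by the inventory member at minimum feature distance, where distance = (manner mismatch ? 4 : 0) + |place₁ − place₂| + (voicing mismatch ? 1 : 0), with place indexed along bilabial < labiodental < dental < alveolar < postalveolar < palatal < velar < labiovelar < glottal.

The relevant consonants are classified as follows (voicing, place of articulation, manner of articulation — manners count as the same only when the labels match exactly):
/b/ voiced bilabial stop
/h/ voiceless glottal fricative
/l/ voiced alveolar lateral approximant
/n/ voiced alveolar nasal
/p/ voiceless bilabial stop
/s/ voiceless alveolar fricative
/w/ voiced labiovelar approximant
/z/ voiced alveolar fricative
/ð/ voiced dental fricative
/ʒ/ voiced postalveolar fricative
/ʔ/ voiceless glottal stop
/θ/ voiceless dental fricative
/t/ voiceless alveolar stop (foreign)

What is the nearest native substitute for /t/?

p

/p/ is closest: same manner (stop), place distance 3 (alveolar→bilabial), same voicing; total 3. Next closest is /b/ at distance 4.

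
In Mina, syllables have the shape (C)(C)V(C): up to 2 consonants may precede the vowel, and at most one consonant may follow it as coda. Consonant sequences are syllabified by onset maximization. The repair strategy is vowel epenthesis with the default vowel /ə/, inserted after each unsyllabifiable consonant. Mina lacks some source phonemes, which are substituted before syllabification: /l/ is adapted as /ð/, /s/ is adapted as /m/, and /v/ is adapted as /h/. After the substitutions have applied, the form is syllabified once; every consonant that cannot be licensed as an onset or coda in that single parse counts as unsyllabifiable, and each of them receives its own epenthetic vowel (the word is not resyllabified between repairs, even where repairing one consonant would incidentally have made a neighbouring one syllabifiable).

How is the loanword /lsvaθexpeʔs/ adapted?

Substitution: /l/ → /ð/, /s/ → /m/, /v/ → /h/, giving /ðmhaθexpeʔm/.
Under (C)(C)V(C), the unsyllabifiable consonants are /ð/, /m/ (at most one coda consonant is licensed; onsets may contain at most 2 consonants).
Epenthesis after each stranded consonant: /ð/ → /ðə/, /m/ → /mə/.

ðəmhaθexpeʔmə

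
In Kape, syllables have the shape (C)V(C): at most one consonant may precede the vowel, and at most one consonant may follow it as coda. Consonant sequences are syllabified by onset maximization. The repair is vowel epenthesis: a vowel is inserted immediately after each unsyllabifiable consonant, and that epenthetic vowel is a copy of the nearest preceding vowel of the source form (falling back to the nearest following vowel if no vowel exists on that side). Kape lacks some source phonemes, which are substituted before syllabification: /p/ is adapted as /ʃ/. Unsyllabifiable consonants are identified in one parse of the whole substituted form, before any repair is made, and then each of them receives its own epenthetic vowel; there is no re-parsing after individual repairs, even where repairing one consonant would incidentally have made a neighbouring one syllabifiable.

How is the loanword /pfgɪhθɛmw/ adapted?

Substitution: /p/ → /ʃ/, giving /ʃfgɪhθɛmw/.
Syllabifying with onset maximization leaves /ʃ/, /f/, /w/ stranded (at most one coda consonant is licensed; onsets are limited to one consonant).
Inserting the epenthetic vowel yields /ʃ/ → /ʃɪ/, /f/ → /fɪ/, /w/ → /wɛ/.

ʃɪfɪgɪhθɛmwɛ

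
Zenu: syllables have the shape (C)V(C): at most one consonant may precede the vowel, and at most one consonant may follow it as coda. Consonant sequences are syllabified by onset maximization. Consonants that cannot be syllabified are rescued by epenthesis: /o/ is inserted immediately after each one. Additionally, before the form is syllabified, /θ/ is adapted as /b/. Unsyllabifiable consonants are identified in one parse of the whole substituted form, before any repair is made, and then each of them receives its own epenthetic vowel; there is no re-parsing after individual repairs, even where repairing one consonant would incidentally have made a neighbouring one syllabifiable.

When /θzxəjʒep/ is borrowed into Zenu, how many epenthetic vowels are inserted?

After substitution the input is /bzxəjʒep/.
The unsyllabifiable consonants are /b/, /z/; each receives one epenthetic vowel.

2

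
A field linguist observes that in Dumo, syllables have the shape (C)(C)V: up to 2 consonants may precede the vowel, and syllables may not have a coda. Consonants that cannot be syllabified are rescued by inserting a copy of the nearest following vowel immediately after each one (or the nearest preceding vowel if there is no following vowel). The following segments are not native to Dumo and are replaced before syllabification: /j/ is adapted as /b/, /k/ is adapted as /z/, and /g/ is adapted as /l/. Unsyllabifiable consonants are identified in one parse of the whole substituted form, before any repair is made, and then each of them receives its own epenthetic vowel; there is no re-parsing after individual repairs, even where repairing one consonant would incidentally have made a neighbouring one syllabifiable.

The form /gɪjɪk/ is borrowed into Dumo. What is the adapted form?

lɪbɪzɪ

Substitution: /g/ → /l/, /j/ → /b/, /k/ → /z/, giving /lɪbɪz/.
The consonants /z/ cannot be parsed into a legal (C)(C)V syllable (no codas are permitted; onsets may contain at most 2 consonants).
Epenthesis after each stranded consonant: /z/ → /zɪ/.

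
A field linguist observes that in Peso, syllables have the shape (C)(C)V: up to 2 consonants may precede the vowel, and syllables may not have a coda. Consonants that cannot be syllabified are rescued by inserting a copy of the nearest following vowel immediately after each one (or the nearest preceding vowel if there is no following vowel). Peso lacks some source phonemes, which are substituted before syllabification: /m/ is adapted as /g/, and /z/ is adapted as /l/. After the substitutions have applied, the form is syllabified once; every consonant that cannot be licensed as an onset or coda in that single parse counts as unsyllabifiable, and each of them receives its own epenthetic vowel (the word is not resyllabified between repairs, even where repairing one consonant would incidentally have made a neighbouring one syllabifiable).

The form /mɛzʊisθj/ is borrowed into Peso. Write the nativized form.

gɛlʊisiθiji

Substitution: /m/ → /g/, /z/ → /l/, giving /gɛlʊisθj/.
The consonants /s/, /θ/, /j/ cannot be parsed into a legal (C)(C)V syllable (no codas are permitted; onsets may contain at most 2 consonants).
Inserting the epenthetic vowel yields /s/ → /si/, /θ/ → /θi/, /j/ → /ji/.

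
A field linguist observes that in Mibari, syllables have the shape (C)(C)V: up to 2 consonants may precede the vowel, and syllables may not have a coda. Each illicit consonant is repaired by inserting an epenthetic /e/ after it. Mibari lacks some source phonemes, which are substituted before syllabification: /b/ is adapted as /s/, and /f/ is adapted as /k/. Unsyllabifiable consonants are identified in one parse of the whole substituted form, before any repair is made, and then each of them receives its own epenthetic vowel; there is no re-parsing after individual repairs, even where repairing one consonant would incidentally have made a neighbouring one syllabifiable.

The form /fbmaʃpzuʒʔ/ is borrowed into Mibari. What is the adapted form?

kesmaʃepzuʒeʔe

Substitution: /f/ → /k/, /b/ → /s/, giving /ksmaʃpzuʒʔ/.
The consonants /k/, /ʃ/, /ʒ/, /ʔ/ cannot be parsed into a legal (C)(C)V syllable (no codas are permitted; onsets may contain at most 2 consonants).
Epenthesis after each stranded consonant: /k/ → /ke/, /ʃ/ → /ʃe/, /ʒ/ → /ʒe/, /ʔ/ → /ʔe/.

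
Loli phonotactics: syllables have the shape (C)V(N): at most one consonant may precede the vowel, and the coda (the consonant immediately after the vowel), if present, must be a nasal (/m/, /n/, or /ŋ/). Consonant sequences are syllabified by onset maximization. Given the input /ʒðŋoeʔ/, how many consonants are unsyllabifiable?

3

The consonants /ʒ/, /ð/, /ʔ/ cannot be parsed into a legal (C)V(N) syllable (only a nasal (/m/, /n/, or /ŋ/) is licensed in coda position; onsets are limited to one consonant).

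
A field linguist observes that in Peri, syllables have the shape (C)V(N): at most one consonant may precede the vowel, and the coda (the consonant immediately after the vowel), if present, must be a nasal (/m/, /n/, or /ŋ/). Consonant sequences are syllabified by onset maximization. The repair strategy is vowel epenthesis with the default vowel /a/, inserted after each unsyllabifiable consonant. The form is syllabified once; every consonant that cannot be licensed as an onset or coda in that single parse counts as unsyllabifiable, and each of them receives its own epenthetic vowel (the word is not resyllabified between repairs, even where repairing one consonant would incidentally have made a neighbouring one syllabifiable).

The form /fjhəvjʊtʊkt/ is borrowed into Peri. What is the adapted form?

fajahəvajʊtʊkata

Syllabifying with onset maximization leaves /f/, /j/, /v/, /k/, /t/ stranded (only a nasal (/m/, /n/, or /ŋ/) is licensed in coda position; onsets are limited to one consonant).
Each unlicensed consonant becomes the onset of a new syllable: /f/ → /fa/, /j/ → /ja/, /v/ → /va/, /k/ → /ka/, /t/ → /ta/.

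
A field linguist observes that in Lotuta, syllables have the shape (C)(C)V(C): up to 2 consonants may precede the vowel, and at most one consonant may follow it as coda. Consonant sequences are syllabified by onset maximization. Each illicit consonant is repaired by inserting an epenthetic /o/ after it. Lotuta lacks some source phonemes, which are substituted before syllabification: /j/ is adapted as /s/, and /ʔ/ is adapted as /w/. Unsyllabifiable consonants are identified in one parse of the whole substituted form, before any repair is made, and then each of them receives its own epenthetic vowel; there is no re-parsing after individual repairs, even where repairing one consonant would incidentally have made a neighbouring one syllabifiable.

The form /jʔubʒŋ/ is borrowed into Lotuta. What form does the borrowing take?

swubʒoŋo

Substitution: /j/ → /s/, /ʔ/ → /w/, giving /swubʒŋ/.
Under (C)(C)V(C), the unsyllabifiable consonants are /ʒ/, /ŋ/ (at most one coda consonant is licensed; onsets may contain at most 2 consonants).
Epenthesis after each stranded consonant: /ʒ/ → /ʒo/, /ŋ/ → /ŋo/.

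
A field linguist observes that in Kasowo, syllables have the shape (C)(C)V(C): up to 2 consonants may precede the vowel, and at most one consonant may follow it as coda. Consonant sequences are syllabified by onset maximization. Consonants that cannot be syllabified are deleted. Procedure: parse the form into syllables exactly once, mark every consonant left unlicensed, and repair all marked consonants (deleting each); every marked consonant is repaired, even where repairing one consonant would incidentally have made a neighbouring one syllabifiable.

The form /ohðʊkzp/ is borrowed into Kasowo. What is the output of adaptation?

Under (C)(C)V(C), the unsyllabifiable consonants are /z/, /p/ (at most one coda consonant is licensed; onsets may contain at most 2 consonants).
Deletion applies to /z/, /p/.

ohðʊk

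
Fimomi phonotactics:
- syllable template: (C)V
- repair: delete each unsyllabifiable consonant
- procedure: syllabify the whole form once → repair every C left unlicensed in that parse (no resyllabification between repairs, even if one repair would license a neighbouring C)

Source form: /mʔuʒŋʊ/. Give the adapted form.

ʔuŋʊ

The consonants /m/, /ʒ/ cannot be parsed into a legal (C)V syllable (no codas are permitted; onsets are limited to one consonant).
Deleting the stranded consonants removes /m/, /ʒ/.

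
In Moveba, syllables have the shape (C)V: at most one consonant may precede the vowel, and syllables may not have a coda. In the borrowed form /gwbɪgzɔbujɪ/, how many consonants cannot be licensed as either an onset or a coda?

Syllabifying with onset maximization leaves /g/, /w/, /g/ stranded (no codas are permitted; onsets are limited to one consonant).

3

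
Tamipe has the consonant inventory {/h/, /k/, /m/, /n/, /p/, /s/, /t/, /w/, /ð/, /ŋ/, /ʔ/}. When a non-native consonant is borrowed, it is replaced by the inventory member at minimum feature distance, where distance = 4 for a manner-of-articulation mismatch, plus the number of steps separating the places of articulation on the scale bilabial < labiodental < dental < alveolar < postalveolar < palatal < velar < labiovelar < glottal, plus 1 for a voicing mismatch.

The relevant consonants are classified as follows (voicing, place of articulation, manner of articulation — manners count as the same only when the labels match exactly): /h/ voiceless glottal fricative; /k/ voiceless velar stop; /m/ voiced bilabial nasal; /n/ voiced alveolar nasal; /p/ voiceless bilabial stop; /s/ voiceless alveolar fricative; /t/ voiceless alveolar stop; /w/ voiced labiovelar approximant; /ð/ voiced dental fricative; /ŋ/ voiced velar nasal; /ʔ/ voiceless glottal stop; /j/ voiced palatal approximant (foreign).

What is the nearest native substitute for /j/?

/w/ is closest: same manner (approximant), place distance 2 (palatal→labiovelar), same voicing; total 2. Next closest is /ŋ/ at distance 5.

w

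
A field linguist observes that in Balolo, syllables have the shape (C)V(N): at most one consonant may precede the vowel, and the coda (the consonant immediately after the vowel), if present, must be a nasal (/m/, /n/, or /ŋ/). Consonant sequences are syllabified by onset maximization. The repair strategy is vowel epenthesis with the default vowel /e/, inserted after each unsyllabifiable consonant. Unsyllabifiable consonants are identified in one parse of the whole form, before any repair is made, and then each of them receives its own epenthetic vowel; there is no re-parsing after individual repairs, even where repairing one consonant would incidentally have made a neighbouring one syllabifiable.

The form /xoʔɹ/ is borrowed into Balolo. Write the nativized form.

xoʔeɹe

Syllabifying with onset maximization leaves /ʔ/, /ɹ/ stranded (only a nasal (/m/, /n/, or /ŋ/) is licensed in coda position; onsets are limited to one consonant).
Each unlicensed consonant becomes the onset of a new syllable: /ʔ/ → /ʔe/, /ɹ/ → /ɹe/.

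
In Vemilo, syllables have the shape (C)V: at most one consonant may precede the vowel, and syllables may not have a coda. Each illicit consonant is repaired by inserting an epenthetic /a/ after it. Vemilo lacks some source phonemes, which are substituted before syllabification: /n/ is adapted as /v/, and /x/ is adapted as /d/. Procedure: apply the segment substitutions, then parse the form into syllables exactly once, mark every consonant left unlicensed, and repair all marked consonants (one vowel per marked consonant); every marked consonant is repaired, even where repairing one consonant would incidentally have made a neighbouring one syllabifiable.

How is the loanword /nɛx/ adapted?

Substitution: /n/ → /v/, /x/ → /d/, giving /vɛd/.
Syllabifying with onset maximization leaves /d/ stranded (no codas are permitted; onsets are limited to one consonant).
Inserting the epenthetic vowel yields /d/ → /da/.

vɛda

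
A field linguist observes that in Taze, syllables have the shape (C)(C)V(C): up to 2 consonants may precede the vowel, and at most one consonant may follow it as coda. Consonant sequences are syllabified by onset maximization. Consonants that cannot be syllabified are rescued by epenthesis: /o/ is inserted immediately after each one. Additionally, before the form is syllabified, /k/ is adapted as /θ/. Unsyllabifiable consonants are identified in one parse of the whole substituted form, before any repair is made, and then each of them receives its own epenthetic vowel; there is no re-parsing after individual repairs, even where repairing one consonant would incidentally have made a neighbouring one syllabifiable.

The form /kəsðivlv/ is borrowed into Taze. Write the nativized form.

θəsðivlovo

Substitution: /k/ → /θ/, giving /θəsðivlv/.
Under (C)(C)V(C), the unsyllabifiable consonants are /l/, /v/ (at most one coda consonant is licensed; onsets may contain at most 2 consonants).
Each unlicensed consonant becomes the onset of a new syllable: /l/ → /lo/, /v/ → /vo/.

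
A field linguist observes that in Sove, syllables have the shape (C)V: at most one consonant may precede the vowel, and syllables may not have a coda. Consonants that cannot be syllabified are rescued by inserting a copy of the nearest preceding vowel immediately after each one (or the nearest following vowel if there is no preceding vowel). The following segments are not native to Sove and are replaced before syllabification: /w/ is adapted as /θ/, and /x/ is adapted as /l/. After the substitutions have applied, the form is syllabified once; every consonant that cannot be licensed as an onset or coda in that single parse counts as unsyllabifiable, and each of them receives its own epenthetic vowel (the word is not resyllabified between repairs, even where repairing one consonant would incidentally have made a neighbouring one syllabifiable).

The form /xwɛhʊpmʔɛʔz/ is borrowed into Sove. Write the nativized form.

Substitution: /x/ → /l/, /w/ → /θ/, giving /lθɛhʊpmʔɛʔz/.
Syllabifying with onset maximization leaves /l/, /p/, /m/, /ʔ/, /z/ stranded (no codas are permitted; onsets are limited to one consonant).
Inserting the epenthetic vowel yields /l/ → /lɛ/, /p/ → /pʊ/, /m/ → /mʊ/, /ʔ/ → /ʔɛ/, /z/ → /zɛ/.

lɛθɛhʊpʊmʊʔɛʔɛzɛ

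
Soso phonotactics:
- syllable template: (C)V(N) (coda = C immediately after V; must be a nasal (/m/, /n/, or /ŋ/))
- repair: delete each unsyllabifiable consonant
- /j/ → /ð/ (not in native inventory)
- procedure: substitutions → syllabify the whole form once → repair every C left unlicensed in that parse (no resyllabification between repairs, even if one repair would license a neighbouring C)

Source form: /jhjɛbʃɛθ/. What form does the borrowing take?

Substitution: /j/ → /ð/, giving /ðhðɛbʃɛθ/.
Syllabifying with onset maximization leaves /ð/, /h/, /b/, /θ/ stranded (only a nasal (/m/, /n/, or /ŋ/) is licensed in coda position; onsets are limited to one consonant).
Deleting the stranded consonants removes /ð/, /h/, /b/, /θ/.

ðɛʃɛ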